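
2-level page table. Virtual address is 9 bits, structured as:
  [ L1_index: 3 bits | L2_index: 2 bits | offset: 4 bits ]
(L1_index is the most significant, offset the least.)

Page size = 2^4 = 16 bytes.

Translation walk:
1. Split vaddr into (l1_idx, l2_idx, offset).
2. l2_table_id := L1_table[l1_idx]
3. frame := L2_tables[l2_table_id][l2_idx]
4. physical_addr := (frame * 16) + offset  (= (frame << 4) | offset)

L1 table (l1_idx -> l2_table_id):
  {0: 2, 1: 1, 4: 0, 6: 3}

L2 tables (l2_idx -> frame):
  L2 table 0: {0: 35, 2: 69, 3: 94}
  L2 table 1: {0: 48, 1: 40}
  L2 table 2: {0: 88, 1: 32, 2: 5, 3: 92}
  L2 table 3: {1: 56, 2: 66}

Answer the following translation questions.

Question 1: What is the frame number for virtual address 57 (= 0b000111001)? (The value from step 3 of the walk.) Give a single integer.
vaddr = 57: l1_idx=0, l2_idx=3
L1[0] = 2; L2[2][3] = 92

Answer: 92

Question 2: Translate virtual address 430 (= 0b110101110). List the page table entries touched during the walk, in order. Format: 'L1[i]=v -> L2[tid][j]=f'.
vaddr = 430 = 0b110101110
Split: l1_idx=6, l2_idx=2, offset=14

Answer: L1[6]=3 -> L2[3][2]=66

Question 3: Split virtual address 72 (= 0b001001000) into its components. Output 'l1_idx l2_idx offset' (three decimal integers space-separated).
Answer: 1 0 8

Derivation:
vaddr = 72 = 0b001001000
  top 3 bits -> l1_idx = 1
  next 2 bits -> l2_idx = 0
  bottom 4 bits -> offset = 8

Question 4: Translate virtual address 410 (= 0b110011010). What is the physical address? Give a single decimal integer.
vaddr = 410 = 0b110011010
Split: l1_idx=6, l2_idx=1, offset=10
L1[6] = 3
L2[3][1] = 56
paddr = 56 * 16 + 10 = 906

Answer: 906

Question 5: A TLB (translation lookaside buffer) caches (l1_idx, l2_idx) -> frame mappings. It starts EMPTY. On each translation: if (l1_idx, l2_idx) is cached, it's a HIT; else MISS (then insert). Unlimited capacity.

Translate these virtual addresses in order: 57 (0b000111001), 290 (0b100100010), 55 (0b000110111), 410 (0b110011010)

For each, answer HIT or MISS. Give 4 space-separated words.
Answer: MISS MISS HIT MISS

Derivation:
vaddr=57: (0,3) not in TLB -> MISS, insert
vaddr=290: (4,2) not in TLB -> MISS, insert
vaddr=55: (0,3) in TLB -> HIT
vaddr=410: (6,1) not in TLB -> MISS, insert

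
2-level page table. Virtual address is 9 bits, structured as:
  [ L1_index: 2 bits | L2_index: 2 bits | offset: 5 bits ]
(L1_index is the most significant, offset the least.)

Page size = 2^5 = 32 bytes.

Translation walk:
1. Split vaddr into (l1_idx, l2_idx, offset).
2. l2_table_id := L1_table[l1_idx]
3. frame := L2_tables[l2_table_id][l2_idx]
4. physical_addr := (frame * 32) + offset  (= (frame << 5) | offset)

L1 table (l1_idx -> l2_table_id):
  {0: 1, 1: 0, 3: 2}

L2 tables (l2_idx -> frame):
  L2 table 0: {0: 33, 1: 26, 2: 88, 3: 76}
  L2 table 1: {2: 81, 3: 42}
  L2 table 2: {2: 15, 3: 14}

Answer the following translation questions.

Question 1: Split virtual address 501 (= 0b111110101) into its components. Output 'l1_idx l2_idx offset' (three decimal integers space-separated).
Answer: 3 3 21

Derivation:
vaddr = 501 = 0b111110101
  top 2 bits -> l1_idx = 3
  next 2 bits -> l2_idx = 3
  bottom 5 bits -> offset = 21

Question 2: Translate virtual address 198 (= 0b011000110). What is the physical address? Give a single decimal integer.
vaddr = 198 = 0b011000110
Split: l1_idx=1, l2_idx=2, offset=6
L1[1] = 0
L2[0][2] = 88
paddr = 88 * 32 + 6 = 2822

Answer: 2822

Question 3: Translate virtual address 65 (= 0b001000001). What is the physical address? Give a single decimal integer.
Answer: 2593

Derivation:
vaddr = 65 = 0b001000001
Split: l1_idx=0, l2_idx=2, offset=1
L1[0] = 1
L2[1][2] = 81
paddr = 81 * 32 + 1 = 2593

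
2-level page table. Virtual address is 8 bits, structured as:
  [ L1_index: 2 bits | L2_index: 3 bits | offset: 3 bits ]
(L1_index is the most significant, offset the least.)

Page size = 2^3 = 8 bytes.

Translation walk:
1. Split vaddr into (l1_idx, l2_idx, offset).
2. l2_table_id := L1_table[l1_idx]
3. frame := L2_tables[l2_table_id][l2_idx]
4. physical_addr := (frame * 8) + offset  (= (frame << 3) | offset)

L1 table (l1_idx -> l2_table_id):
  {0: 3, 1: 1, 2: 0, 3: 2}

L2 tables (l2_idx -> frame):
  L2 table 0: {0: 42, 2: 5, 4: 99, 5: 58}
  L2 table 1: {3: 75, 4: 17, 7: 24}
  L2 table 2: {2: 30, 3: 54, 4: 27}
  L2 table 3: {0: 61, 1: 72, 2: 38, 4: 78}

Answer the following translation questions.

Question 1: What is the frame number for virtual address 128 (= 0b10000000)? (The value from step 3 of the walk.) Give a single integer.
vaddr = 128: l1_idx=2, l2_idx=0
L1[2] = 0; L2[0][0] = 42

Answer: 42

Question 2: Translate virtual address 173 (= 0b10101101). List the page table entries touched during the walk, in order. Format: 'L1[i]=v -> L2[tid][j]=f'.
vaddr = 173 = 0b10101101
Split: l1_idx=2, l2_idx=5, offset=5

Answer: L1[2]=0 -> L2[0][5]=58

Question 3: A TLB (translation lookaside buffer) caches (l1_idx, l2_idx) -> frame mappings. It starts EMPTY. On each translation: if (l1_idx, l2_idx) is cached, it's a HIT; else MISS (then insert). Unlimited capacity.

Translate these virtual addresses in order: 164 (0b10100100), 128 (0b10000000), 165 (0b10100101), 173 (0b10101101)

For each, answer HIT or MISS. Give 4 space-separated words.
vaddr=164: (2,4) not in TLB -> MISS, insert
vaddr=128: (2,0) not in TLB -> MISS, insert
vaddr=165: (2,4) in TLB -> HIT
vaddr=173: (2,5) not in TLB -> MISS, insert

Answer: MISS MISS HIT MISS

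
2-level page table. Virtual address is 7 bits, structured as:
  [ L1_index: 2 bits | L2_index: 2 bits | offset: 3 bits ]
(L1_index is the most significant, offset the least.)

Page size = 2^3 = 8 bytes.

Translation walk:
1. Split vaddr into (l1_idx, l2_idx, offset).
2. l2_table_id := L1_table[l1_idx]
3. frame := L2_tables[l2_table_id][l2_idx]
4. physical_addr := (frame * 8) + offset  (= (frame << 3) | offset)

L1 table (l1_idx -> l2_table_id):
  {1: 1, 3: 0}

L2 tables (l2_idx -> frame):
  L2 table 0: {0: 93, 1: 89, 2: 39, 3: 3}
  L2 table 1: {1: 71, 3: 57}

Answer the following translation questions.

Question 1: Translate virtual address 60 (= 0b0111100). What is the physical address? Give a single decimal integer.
vaddr = 60 = 0b0111100
Split: l1_idx=1, l2_idx=3, offset=4
L1[1] = 1
L2[1][3] = 57
paddr = 57 * 8 + 4 = 460

Answer: 460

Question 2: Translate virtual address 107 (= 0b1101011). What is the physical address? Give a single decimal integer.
Answer: 715

Derivation:
vaddr = 107 = 0b1101011
Split: l1_idx=3, l2_idx=1, offset=3
L1[3] = 0
L2[0][1] = 89
paddr = 89 * 8 + 3 = 715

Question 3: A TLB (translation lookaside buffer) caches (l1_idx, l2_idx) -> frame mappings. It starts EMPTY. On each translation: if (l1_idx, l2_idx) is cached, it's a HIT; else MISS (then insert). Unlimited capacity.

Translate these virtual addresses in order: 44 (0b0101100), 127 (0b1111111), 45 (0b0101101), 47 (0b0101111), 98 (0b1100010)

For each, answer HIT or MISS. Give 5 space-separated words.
vaddr=44: (1,1) not in TLB -> MISS, insert
vaddr=127: (3,3) not in TLB -> MISS, insert
vaddr=45: (1,1) in TLB -> HIT
vaddr=47: (1,1) in TLB -> HIT
vaddr=98: (3,0) not in TLB -> MISS, insert

Answer: MISS MISS HIT HIT MISS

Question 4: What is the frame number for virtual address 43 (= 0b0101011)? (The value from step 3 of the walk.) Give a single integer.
vaddr = 43: l1_idx=1, l2_idx=1
L1[1] = 1; L2[1][1] = 71

Answer: 71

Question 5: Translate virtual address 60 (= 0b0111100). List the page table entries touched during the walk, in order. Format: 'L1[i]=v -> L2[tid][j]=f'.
vaddr = 60 = 0b0111100
Split: l1_idx=1, l2_idx=3, offset=4

Answer: L1[1]=1 -> L2[1][3]=57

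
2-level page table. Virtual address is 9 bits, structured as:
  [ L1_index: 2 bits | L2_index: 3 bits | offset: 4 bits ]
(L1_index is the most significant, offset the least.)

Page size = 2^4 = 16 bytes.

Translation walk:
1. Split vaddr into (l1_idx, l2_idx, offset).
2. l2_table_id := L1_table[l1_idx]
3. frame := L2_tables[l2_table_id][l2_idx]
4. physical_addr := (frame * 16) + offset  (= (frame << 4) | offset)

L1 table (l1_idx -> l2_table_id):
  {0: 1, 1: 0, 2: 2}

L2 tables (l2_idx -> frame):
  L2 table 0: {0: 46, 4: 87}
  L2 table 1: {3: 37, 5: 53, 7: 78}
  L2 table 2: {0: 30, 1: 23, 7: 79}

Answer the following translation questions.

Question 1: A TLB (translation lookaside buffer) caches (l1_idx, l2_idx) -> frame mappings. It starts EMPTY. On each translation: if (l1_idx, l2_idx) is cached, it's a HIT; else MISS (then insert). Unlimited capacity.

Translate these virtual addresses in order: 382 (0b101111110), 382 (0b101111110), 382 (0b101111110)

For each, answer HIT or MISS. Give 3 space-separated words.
Answer: MISS HIT HIT

Derivation:
vaddr=382: (2,7) not in TLB -> MISS, insert
vaddr=382: (2,7) in TLB -> HIT
vaddr=382: (2,7) in TLB -> HIT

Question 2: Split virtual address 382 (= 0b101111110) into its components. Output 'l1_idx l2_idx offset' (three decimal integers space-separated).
Answer: 2 7 14

Derivation:
vaddr = 382 = 0b101111110
  top 2 bits -> l1_idx = 2
  next 3 bits -> l2_idx = 7
  bottom 4 bits -> offset = 14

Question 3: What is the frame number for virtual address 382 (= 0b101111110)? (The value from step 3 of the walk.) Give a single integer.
vaddr = 382: l1_idx=2, l2_idx=7
L1[2] = 2; L2[2][7] = 79

Answer: 79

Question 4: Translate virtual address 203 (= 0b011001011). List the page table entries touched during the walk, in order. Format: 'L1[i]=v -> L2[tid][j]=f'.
Answer: L1[1]=0 -> L2[0][4]=87

Derivation:
vaddr = 203 = 0b011001011
Split: l1_idx=1, l2_idx=4, offset=11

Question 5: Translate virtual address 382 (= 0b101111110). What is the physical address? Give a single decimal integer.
vaddr = 382 = 0b101111110
Split: l1_idx=2, l2_idx=7, offset=14
L1[2] = 2
L2[2][7] = 79
paddr = 79 * 16 + 14 = 1278

Answer: 1278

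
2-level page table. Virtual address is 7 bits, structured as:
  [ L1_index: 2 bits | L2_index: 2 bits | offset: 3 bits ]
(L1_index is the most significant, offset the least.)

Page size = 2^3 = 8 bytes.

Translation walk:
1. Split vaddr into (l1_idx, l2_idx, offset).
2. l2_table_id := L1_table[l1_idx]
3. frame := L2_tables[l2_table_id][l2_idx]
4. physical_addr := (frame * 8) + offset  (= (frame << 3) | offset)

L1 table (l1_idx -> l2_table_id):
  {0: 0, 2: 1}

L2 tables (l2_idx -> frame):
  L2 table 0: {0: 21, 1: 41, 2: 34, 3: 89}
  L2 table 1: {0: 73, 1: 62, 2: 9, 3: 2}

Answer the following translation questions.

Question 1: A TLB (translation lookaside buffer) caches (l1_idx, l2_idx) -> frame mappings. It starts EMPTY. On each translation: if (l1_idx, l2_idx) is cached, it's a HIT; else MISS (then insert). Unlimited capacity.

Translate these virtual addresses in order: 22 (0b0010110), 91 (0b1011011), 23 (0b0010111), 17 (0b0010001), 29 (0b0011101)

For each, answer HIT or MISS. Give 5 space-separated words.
vaddr=22: (0,2) not in TLB -> MISS, insert
vaddr=91: (2,3) not in TLB -> MISS, insert
vaddr=23: (0,2) in TLB -> HIT
vaddr=17: (0,2) in TLB -> HIT
vaddr=29: (0,3) not in TLB -> MISS, insert

Answer: MISS MISS HIT HIT MISS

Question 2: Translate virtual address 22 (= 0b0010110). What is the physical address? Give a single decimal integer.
Answer: 278

Derivation:
vaddr = 22 = 0b0010110
Split: l1_idx=0, l2_idx=2, offset=6
L1[0] = 0
L2[0][2] = 34
paddr = 34 * 8 + 6 = 278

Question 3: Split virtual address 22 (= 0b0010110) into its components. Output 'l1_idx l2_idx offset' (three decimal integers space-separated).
vaddr = 22 = 0b0010110
  top 2 bits -> l1_idx = 0
  next 2 bits -> l2_idx = 2
  bottom 3 bits -> offset = 6

Answer: 0 2 6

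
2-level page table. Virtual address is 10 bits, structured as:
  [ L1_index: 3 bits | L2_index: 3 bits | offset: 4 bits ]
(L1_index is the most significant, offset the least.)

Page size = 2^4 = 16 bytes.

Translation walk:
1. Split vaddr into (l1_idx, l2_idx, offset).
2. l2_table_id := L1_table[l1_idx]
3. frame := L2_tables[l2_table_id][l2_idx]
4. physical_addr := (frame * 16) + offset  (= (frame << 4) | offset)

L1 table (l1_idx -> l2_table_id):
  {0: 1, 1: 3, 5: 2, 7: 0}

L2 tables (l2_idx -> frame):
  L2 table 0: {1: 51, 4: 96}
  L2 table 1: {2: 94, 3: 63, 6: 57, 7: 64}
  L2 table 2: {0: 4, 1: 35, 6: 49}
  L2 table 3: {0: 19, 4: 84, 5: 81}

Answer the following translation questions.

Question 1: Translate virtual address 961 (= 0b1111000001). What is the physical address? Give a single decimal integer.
vaddr = 961 = 0b1111000001
Split: l1_idx=7, l2_idx=4, offset=1
L1[7] = 0
L2[0][4] = 96
paddr = 96 * 16 + 1 = 1537

Answer: 1537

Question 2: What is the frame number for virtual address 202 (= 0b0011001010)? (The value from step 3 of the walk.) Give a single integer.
Answer: 84

Derivation:
vaddr = 202: l1_idx=1, l2_idx=4
L1[1] = 3; L2[3][4] = 84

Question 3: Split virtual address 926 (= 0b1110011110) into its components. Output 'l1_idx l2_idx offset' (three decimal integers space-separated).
Answer: 7 1 14

Derivation:
vaddr = 926 = 0b1110011110
  top 3 bits -> l1_idx = 7
  next 3 bits -> l2_idx = 1
  bottom 4 bits -> offset = 14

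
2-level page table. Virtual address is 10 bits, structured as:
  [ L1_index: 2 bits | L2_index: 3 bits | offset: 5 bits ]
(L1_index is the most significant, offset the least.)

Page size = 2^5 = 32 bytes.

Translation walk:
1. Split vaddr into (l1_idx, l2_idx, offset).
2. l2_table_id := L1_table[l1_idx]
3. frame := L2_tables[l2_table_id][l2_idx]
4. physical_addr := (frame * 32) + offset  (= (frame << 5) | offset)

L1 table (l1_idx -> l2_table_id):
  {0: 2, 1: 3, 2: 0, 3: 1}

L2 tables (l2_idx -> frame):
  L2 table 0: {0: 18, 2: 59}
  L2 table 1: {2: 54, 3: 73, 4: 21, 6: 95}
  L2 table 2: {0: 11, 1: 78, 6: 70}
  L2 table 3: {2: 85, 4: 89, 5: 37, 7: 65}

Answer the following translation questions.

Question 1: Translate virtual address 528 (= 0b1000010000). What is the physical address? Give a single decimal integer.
vaddr = 528 = 0b1000010000
Split: l1_idx=2, l2_idx=0, offset=16
L1[2] = 0
L2[0][0] = 18
paddr = 18 * 32 + 16 = 592

Answer: 592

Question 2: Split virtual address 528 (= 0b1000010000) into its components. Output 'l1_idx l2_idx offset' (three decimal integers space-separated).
vaddr = 528 = 0b1000010000
  top 2 bits -> l1_idx = 2
  next 3 bits -> l2_idx = 0
  bottom 5 bits -> offset = 16

Answer: 2 0 16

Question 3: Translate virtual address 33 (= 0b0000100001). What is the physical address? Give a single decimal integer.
vaddr = 33 = 0b0000100001
Split: l1_idx=0, l2_idx=1, offset=1
L1[0] = 2
L2[2][1] = 78
paddr = 78 * 32 + 1 = 2497

Answer: 2497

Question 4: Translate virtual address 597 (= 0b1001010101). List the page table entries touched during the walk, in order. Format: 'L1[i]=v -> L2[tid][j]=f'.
vaddr = 597 = 0b1001010101
Split: l1_idx=2, l2_idx=2, offset=21

Answer: L1[2]=0 -> L2[0][2]=59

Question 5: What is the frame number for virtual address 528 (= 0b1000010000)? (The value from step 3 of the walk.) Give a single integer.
vaddr = 528: l1_idx=2, l2_idx=0
L1[2] = 0; L2[0][0] = 18

Answer: 18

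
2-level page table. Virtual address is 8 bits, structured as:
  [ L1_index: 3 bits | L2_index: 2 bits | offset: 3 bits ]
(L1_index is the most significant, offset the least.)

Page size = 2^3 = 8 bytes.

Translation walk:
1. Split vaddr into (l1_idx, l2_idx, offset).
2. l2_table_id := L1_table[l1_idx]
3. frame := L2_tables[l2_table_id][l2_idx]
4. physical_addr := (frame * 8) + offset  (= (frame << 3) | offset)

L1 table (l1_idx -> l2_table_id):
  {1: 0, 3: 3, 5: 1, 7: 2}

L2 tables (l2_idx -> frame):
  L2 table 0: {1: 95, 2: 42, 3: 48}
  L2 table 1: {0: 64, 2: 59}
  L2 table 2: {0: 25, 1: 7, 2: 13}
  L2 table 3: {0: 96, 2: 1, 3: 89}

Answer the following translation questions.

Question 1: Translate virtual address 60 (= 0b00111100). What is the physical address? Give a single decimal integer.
vaddr = 60 = 0b00111100
Split: l1_idx=1, l2_idx=3, offset=4
L1[1] = 0
L2[0][3] = 48
paddr = 48 * 8 + 4 = 388

Answer: 388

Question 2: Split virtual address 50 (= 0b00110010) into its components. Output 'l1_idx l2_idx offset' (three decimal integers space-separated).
vaddr = 50 = 0b00110010
  top 3 bits -> l1_idx = 1
  next 2 bits -> l2_idx = 2
  bottom 3 bits -> offset = 2

Answer: 1 2 2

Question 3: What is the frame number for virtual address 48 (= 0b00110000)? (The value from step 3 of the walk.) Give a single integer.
Answer: 42

Derivation:
vaddr = 48: l1_idx=1, l2_idx=2
L1[1] = 0; L2[0][2] = 42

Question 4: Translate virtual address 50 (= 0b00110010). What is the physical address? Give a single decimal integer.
vaddr = 50 = 0b00110010
Split: l1_idx=1, l2_idx=2, offset=2
L1[1] = 0
L2[0][2] = 42
paddr = 42 * 8 + 2 = 338

Answer: 338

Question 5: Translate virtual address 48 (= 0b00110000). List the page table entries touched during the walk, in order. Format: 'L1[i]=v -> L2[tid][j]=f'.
Answer: L1[1]=0 -> L2[0][2]=42

Derivation:
vaddr = 48 = 0b00110000
Split: l1_idx=1, l2_idx=2, offset=0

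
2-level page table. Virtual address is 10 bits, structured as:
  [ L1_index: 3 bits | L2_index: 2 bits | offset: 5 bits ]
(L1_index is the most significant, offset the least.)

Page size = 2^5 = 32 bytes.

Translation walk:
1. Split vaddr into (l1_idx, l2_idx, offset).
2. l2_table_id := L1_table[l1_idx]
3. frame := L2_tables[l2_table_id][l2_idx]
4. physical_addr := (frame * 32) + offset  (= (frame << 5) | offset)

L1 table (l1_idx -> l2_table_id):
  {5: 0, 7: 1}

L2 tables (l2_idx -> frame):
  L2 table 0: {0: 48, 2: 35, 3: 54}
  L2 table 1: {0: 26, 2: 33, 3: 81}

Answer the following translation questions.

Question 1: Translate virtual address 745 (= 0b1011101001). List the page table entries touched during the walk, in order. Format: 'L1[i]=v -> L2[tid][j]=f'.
vaddr = 745 = 0b1011101001
Split: l1_idx=5, l2_idx=3, offset=9

Answer: L1[5]=0 -> L2[0][3]=54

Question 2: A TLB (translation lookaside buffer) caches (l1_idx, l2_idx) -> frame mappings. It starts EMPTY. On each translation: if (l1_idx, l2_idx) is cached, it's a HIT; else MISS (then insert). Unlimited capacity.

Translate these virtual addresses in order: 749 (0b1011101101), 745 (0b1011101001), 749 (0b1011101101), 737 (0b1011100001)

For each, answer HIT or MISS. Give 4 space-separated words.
Answer: MISS HIT HIT HIT

Derivation:
vaddr=749: (5,3) not in TLB -> MISS, insert
vaddr=745: (5,3) in TLB -> HIT
vaddr=749: (5,3) in TLB -> HIT
vaddr=737: (5,3) in TLB -> HIT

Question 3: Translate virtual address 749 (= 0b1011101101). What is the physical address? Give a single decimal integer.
vaddr = 749 = 0b1011101101
Split: l1_idx=5, l2_idx=3, offset=13
L1[5] = 0
L2[0][3] = 54
paddr = 54 * 32 + 13 = 1741

Answer: 1741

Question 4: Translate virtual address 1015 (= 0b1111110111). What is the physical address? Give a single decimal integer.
vaddr = 1015 = 0b1111110111
Split: l1_idx=7, l2_idx=3, offset=23
L1[7] = 1
L2[1][3] = 81
paddr = 81 * 32 + 23 = 2615

Answer: 2615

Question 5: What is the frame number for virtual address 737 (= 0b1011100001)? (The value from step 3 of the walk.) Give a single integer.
Answer: 54

Derivation:
vaddr = 737: l1_idx=5, l2_idx=3
L1[5] = 0; L2[0][3] = 54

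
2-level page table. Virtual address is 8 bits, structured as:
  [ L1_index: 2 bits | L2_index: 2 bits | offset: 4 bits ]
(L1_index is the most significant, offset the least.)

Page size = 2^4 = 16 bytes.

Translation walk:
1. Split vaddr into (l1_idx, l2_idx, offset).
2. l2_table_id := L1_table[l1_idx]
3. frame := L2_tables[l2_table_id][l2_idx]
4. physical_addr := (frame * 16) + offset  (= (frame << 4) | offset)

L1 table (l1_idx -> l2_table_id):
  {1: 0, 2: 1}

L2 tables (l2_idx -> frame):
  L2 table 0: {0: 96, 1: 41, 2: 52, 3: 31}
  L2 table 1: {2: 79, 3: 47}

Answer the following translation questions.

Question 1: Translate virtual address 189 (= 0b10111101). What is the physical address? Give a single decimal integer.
Answer: 765

Derivation:
vaddr = 189 = 0b10111101
Split: l1_idx=2, l2_idx=3, offset=13
L1[2] = 1
L2[1][3] = 47
paddr = 47 * 16 + 13 = 765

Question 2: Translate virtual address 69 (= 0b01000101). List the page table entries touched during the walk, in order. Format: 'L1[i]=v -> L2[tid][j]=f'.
Answer: L1[1]=0 -> L2[0][0]=96

Derivation:
vaddr = 69 = 0b01000101
Split: l1_idx=1, l2_idx=0, offset=5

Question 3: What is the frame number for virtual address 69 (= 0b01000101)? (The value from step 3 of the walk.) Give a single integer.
vaddr = 69: l1_idx=1, l2_idx=0
L1[1] = 0; L2[0][0] = 96

Answer: 96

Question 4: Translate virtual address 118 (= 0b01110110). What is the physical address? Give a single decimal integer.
vaddr = 118 = 0b01110110
Split: l1_idx=1, l2_idx=3, offset=6
L1[1] = 0
L2[0][3] = 31
paddr = 31 * 16 + 6 = 502

Answer: 502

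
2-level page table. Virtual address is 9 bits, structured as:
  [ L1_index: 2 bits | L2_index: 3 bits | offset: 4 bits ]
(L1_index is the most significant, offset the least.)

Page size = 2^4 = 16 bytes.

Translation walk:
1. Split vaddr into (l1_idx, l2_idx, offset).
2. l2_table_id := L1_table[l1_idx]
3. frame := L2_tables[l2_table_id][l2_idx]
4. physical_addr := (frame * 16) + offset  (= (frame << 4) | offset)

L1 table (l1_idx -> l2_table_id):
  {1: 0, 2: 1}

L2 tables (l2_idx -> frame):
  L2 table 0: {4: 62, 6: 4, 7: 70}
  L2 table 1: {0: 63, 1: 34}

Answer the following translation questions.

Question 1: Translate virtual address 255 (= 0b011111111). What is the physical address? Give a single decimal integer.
Answer: 1135

Derivation:
vaddr = 255 = 0b011111111
Split: l1_idx=1, l2_idx=7, offset=15
L1[1] = 0
L2[0][7] = 70
paddr = 70 * 16 + 15 = 1135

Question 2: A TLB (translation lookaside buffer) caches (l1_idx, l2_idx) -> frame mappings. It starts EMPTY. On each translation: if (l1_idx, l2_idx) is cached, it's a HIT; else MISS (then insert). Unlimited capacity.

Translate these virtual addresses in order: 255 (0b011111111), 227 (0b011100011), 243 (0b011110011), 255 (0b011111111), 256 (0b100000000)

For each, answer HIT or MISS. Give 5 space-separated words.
Answer: MISS MISS HIT HIT MISS

Derivation:
vaddr=255: (1,7) not in TLB -> MISS, insert
vaddr=227: (1,6) not in TLB -> MISS, insert
vaddr=243: (1,7) in TLB -> HIT
vaddr=255: (1,7) in TLB -> HIT
vaddr=256: (2,0) not in TLB -> MISS, insert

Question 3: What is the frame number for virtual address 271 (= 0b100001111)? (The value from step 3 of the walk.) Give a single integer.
Answer: 63

Derivation:
vaddr = 271: l1_idx=2, l2_idx=0
L1[2] = 1; L2[1][0] = 63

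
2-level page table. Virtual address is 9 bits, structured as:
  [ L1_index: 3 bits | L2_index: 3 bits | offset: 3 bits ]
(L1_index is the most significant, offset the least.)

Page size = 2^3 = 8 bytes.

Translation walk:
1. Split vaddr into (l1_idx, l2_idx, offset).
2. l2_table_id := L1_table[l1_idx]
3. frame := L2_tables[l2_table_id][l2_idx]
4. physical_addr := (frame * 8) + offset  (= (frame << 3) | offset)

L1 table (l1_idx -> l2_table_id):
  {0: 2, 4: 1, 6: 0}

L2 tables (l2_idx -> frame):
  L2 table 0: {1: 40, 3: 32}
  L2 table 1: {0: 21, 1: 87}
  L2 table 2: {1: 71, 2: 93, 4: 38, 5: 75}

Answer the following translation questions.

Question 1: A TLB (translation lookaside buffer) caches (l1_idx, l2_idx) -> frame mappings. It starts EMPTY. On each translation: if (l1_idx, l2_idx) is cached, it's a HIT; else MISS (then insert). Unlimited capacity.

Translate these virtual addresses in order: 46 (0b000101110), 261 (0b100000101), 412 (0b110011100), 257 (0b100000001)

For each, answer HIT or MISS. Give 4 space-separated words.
vaddr=46: (0,5) not in TLB -> MISS, insert
vaddr=261: (4,0) not in TLB -> MISS, insert
vaddr=412: (6,3) not in TLB -> MISS, insert
vaddr=257: (4,0) in TLB -> HIT

Answer: MISS MISS MISS HIT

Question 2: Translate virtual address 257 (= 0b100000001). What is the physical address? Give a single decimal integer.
vaddr = 257 = 0b100000001
Split: l1_idx=4, l2_idx=0, offset=1
L1[4] = 1
L2[1][0] = 21
paddr = 21 * 8 + 1 = 169

Answer: 169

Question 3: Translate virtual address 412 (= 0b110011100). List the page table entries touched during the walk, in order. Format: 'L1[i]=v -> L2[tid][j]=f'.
Answer: L1[6]=0 -> L2[0][3]=32

Derivation:
vaddr = 412 = 0b110011100
Split: l1_idx=6, l2_idx=3, offset=4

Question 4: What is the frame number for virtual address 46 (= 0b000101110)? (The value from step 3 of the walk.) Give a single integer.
Answer: 75

Derivation:
vaddr = 46: l1_idx=0, l2_idx=5
L1[0] = 2; L2[2][5] = 75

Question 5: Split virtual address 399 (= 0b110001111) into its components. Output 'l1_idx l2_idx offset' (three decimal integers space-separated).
vaddr = 399 = 0b110001111
  top 3 bits -> l1_idx = 6
  next 3 bits -> l2_idx = 1
  bottom 3 bits -> offset = 7

Answer: 6 1 7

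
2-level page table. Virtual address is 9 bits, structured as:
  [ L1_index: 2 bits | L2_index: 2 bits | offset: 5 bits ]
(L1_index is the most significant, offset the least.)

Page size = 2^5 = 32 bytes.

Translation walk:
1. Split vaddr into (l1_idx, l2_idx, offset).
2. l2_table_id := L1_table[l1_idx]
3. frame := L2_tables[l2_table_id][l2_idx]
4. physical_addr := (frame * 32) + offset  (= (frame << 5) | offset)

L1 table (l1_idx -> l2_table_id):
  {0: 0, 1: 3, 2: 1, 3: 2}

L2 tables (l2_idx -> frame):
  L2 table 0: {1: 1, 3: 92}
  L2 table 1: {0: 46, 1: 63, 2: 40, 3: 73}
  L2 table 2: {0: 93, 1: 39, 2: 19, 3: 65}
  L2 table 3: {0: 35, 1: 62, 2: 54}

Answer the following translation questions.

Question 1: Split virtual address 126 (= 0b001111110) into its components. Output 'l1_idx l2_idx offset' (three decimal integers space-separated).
Answer: 0 3 30

Derivation:
vaddr = 126 = 0b001111110
  top 2 bits -> l1_idx = 0
  next 2 bits -> l2_idx = 3
  bottom 5 bits -> offset = 30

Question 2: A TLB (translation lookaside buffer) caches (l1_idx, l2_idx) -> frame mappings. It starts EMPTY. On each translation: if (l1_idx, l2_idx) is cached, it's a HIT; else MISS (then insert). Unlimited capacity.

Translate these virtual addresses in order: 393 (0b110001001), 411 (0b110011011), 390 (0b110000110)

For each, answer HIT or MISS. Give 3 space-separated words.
Answer: MISS HIT HIT

Derivation:
vaddr=393: (3,0) not in TLB -> MISS, insert
vaddr=411: (3,0) in TLB -> HIT
vaddr=390: (3,0) in TLB -> HIT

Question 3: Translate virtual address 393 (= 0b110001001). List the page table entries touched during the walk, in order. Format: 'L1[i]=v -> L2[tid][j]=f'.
vaddr = 393 = 0b110001001
Split: l1_idx=3, l2_idx=0, offset=9

Answer: L1[3]=2 -> L2[2][0]=93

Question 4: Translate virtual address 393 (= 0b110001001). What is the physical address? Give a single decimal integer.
Answer: 2985

Derivation:
vaddr = 393 = 0b110001001
Split: l1_idx=3, l2_idx=0, offset=9
L1[3] = 2
L2[2][0] = 93
paddr = 93 * 32 + 9 = 2985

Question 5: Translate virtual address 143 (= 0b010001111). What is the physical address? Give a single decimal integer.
Answer: 1135

Derivation:
vaddr = 143 = 0b010001111
Split: l1_idx=1, l2_idx=0, offset=15
L1[1] = 3
L2[3][0] = 35
paddr = 35 * 32 + 15 = 1135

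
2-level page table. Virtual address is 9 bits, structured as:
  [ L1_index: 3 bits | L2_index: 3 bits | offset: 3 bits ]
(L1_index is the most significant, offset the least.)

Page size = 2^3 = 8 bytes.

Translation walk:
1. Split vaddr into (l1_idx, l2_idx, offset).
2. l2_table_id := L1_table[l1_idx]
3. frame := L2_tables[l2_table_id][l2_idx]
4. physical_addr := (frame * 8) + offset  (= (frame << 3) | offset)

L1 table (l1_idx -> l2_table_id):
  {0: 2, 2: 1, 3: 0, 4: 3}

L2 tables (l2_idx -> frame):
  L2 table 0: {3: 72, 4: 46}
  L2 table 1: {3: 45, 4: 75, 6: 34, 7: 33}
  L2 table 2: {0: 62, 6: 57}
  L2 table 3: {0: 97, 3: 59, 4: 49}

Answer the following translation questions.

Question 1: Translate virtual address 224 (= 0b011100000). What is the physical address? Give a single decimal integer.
Answer: 368

Derivation:
vaddr = 224 = 0b011100000
Split: l1_idx=3, l2_idx=4, offset=0
L1[3] = 0
L2[0][4] = 46
paddr = 46 * 8 + 0 = 368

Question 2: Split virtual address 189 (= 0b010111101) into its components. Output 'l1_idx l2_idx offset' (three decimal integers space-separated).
vaddr = 189 = 0b010111101
  top 3 bits -> l1_idx = 2
  next 3 bits -> l2_idx = 7
  bottom 3 bits -> offset = 5

Answer: 2 7 5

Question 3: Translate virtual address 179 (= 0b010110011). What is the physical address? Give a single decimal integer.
vaddr = 179 = 0b010110011
Split: l1_idx=2, l2_idx=6, offset=3
L1[2] = 1
L2[1][6] = 34
paddr = 34 * 8 + 3 = 275

Answer: 275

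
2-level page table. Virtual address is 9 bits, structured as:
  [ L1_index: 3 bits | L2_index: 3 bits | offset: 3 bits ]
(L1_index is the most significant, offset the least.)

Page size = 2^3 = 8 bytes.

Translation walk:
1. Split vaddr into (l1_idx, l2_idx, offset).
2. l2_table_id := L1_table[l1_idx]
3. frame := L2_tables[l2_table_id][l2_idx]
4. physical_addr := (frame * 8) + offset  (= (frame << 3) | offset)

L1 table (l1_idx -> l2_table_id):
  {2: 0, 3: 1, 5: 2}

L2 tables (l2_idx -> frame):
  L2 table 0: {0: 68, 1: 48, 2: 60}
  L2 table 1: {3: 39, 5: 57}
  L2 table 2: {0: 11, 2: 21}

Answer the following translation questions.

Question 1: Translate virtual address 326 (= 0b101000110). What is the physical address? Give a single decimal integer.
Answer: 94

Derivation:
vaddr = 326 = 0b101000110
Split: l1_idx=5, l2_idx=0, offset=6
L1[5] = 2
L2[2][0] = 11
paddr = 11 * 8 + 6 = 94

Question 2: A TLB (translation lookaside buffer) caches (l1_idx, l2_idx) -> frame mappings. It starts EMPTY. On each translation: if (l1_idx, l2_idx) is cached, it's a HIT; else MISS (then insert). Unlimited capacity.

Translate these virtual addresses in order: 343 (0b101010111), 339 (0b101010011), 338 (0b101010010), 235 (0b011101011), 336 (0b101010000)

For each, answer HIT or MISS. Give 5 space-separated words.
vaddr=343: (5,2) not in TLB -> MISS, insert
vaddr=339: (5,2) in TLB -> HIT
vaddr=338: (5,2) in TLB -> HIT
vaddr=235: (3,5) not in TLB -> MISS, insert
vaddr=336: (5,2) in TLB -> HIT

Answer: MISS HIT HIT MISS HIT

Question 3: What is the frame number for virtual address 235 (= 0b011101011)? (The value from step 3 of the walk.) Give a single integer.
Answer: 57

Derivation:
vaddr = 235: l1_idx=3, l2_idx=5
L1[3] = 1; L2[1][5] = 57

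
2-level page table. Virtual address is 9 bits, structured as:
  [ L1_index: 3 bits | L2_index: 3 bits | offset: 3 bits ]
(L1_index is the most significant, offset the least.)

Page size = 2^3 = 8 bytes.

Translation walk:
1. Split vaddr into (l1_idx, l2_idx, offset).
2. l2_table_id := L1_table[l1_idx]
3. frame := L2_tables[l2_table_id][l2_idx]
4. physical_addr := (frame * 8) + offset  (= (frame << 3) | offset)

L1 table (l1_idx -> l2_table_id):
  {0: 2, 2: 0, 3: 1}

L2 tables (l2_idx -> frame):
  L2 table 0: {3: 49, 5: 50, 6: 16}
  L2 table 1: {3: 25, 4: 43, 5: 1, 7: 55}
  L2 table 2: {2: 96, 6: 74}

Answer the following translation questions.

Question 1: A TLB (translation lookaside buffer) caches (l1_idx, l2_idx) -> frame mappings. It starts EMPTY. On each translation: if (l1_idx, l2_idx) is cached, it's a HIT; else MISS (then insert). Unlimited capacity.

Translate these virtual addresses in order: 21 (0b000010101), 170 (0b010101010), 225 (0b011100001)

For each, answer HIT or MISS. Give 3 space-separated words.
vaddr=21: (0,2) not in TLB -> MISS, insert
vaddr=170: (2,5) not in TLB -> MISS, insert
vaddr=225: (3,4) not in TLB -> MISS, insert

Answer: MISS MISS MISS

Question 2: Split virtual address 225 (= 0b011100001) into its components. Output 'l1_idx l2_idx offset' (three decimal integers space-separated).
Answer: 3 4 1

Derivation:
vaddr = 225 = 0b011100001
  top 3 bits -> l1_idx = 3
  next 3 bits -> l2_idx = 4
  bottom 3 bits -> offset = 1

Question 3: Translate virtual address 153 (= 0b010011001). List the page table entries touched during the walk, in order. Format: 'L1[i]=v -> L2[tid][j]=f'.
Answer: L1[2]=0 -> L2[0][3]=49

Derivation:
vaddr = 153 = 0b010011001
Split: l1_idx=2, l2_idx=3, offset=1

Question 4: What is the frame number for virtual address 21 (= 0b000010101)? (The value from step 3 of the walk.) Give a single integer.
Answer: 96

Derivation:
vaddr = 21: l1_idx=0, l2_idx=2
L1[0] = 2; L2[2][2] = 96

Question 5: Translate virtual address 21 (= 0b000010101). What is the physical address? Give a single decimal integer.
vaddr = 21 = 0b000010101
Split: l1_idx=0, l2_idx=2, offset=5
L1[0] = 2
L2[2][2] = 96
paddr = 96 * 8 + 5 = 773

Answer: 773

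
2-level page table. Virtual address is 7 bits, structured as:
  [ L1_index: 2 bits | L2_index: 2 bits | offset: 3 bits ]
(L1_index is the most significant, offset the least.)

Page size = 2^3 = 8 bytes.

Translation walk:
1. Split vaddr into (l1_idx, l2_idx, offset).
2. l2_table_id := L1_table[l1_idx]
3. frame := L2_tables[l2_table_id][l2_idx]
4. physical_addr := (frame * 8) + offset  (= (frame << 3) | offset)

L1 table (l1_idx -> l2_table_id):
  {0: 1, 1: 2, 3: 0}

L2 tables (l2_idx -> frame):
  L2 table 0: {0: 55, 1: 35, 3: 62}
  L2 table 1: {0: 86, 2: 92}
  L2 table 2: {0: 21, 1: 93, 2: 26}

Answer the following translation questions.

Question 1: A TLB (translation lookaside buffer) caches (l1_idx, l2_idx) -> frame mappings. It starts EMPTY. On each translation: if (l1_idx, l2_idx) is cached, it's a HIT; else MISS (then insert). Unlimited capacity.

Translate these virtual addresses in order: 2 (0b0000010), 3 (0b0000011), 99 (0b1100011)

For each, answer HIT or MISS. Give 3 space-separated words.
vaddr=2: (0,0) not in TLB -> MISS, insert
vaddr=3: (0,0) in TLB -> HIT
vaddr=99: (3,0) not in TLB -> MISS, insert

Answer: MISS HIT MISS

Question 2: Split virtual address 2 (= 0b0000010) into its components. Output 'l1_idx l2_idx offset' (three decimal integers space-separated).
vaddr = 2 = 0b0000010
  top 2 bits -> l1_idx = 0
  next 2 bits -> l2_idx = 0
  bottom 3 bits -> offset = 2

Answer: 0 0 2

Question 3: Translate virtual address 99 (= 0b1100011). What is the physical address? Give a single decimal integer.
vaddr = 99 = 0b1100011
Split: l1_idx=3, l2_idx=0, offset=3
L1[3] = 0
L2[0][0] = 55
paddr = 55 * 8 + 3 = 443

Answer: 443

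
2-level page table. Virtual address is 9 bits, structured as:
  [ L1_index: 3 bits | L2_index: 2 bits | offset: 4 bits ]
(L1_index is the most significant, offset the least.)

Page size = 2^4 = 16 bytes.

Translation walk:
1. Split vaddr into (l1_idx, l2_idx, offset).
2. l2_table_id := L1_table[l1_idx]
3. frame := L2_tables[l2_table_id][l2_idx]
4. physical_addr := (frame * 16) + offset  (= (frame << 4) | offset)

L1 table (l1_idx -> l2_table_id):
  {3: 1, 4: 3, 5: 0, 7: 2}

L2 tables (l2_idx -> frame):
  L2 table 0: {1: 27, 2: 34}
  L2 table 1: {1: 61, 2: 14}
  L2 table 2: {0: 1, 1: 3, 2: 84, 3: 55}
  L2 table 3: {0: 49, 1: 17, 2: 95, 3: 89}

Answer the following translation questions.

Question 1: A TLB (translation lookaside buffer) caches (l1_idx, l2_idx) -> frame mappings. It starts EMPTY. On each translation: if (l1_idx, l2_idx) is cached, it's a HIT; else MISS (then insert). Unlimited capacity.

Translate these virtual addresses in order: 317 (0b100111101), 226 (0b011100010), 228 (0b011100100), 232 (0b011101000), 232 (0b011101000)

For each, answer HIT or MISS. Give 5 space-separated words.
vaddr=317: (4,3) not in TLB -> MISS, insert
vaddr=226: (3,2) not in TLB -> MISS, insert
vaddr=228: (3,2) in TLB -> HIT
vaddr=232: (3,2) in TLB -> HIT
vaddr=232: (3,2) in TLB -> HIT

Answer: MISS MISS HIT HIT HIT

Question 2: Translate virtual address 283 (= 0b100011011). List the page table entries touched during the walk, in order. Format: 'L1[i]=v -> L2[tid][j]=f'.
Answer: L1[4]=3 -> L2[3][1]=17

Derivation:
vaddr = 283 = 0b100011011
Split: l1_idx=4, l2_idx=1, offset=11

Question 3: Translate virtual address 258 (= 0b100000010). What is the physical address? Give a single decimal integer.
Answer: 786

Derivation:
vaddr = 258 = 0b100000010
Split: l1_idx=4, l2_idx=0, offset=2
L1[4] = 3
L2[3][0] = 49
paddr = 49 * 16 + 2 = 786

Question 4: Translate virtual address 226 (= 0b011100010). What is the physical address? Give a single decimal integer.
Answer: 226

Derivation:
vaddr = 226 = 0b011100010
Split: l1_idx=3, l2_idx=2, offset=2
L1[3] = 1
L2[1][2] = 14
paddr = 14 * 16 + 2 = 226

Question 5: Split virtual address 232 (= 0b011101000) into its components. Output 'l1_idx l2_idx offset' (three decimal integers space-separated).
vaddr = 232 = 0b011101000
  top 3 bits -> l1_idx = 3
  next 2 bits -> l2_idx = 2
  bottom 4 bits -> offset = 8

Answer: 3 2 8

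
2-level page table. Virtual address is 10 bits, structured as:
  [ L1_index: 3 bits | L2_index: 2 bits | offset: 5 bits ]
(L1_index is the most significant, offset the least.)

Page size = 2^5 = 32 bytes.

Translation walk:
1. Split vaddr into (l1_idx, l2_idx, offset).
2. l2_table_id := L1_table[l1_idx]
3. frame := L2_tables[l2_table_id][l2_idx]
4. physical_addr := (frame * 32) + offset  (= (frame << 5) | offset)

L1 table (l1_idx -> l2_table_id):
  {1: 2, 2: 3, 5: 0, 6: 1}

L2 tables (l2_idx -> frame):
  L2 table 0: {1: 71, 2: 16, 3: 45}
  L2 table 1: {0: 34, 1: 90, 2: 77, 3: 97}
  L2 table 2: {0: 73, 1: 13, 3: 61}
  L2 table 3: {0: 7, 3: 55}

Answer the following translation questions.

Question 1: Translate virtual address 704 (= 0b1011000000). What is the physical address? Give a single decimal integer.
Answer: 512

Derivation:
vaddr = 704 = 0b1011000000
Split: l1_idx=5, l2_idx=2, offset=0
L1[5] = 0
L2[0][2] = 16
paddr = 16 * 32 + 0 = 512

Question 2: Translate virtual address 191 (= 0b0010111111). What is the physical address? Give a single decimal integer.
vaddr = 191 = 0b0010111111
Split: l1_idx=1, l2_idx=1, offset=31
L1[1] = 2
L2[2][1] = 13
paddr = 13 * 32 + 31 = 447

Answer: 447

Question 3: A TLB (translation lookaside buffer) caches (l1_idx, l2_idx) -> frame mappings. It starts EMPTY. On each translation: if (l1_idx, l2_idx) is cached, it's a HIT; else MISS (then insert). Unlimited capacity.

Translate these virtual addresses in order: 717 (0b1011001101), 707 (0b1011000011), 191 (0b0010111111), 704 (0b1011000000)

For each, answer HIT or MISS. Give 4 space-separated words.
Answer: MISS HIT MISS HIT

Derivation:
vaddr=717: (5,2) not in TLB -> MISS, insert
vaddr=707: (5,2) in TLB -> HIT
vaddr=191: (1,1) not in TLB -> MISS, insert
vaddr=704: (5,2) in TLB -> HIT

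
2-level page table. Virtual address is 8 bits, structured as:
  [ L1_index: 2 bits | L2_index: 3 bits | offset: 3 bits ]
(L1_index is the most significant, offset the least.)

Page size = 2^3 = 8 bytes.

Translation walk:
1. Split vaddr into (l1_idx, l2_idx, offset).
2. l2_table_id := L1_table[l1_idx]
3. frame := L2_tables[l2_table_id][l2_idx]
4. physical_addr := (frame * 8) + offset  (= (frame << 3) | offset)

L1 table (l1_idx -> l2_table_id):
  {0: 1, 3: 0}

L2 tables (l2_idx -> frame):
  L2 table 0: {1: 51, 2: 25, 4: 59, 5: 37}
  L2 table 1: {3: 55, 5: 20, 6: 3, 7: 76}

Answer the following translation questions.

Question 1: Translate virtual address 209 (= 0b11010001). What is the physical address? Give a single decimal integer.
vaddr = 209 = 0b11010001
Split: l1_idx=3, l2_idx=2, offset=1
L1[3] = 0
L2[0][2] = 25
paddr = 25 * 8 + 1 = 201

Answer: 201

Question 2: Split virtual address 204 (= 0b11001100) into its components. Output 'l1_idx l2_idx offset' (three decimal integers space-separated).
vaddr = 204 = 0b11001100
  top 2 bits -> l1_idx = 3
  next 3 bits -> l2_idx = 1
  bottom 3 bits -> offset = 4

Answer: 3 1 4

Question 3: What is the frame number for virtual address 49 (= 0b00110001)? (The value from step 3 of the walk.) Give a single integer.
Answer: 3

Derivation:
vaddr = 49: l1_idx=0, l2_idx=6
L1[0] = 1; L2[1][6] = 3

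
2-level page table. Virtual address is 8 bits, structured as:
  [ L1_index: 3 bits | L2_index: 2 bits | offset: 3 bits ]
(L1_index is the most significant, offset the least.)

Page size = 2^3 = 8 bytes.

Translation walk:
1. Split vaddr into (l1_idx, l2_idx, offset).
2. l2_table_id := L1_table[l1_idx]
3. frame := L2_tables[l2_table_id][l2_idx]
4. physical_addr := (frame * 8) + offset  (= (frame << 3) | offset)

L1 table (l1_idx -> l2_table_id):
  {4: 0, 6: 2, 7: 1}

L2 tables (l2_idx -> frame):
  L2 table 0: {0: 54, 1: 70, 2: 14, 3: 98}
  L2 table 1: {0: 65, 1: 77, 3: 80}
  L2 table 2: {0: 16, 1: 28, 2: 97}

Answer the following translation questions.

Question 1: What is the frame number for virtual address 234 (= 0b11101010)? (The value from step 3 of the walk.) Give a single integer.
Answer: 77

Derivation:
vaddr = 234: l1_idx=7, l2_idx=1
L1[7] = 1; L2[1][1] = 77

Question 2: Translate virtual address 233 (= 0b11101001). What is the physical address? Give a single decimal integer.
vaddr = 233 = 0b11101001
Split: l1_idx=7, l2_idx=1, offset=1
L1[7] = 1
L2[1][1] = 77
paddr = 77 * 8 + 1 = 617

Answer: 617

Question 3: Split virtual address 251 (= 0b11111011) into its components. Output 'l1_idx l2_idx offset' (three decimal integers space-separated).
Answer: 7 3 3

Derivation:
vaddr = 251 = 0b11111011
  top 3 bits -> l1_idx = 7
  next 2 bits -> l2_idx = 3
  bottom 3 bits -> offset = 3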